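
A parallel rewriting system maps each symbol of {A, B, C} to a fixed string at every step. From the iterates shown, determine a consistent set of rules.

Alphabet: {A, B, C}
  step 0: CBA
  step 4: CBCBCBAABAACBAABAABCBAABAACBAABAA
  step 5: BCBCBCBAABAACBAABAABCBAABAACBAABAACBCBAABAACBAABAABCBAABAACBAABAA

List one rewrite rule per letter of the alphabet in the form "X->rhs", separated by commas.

  step 4 ⇒ step 5: CBCBCBAABAACBAABAABCBAABAACBAABAA ⇒ B·C·B·C·B·C·BAA·BAA·C·BAA·BAA·B·C·BAA·BAA·C·BAA·BAA·C·B·C·BAA·BAA·C·BAA·BAA·B·C·BAA·BAA·C·BAA·BAA
    A ↦ BAA
    B ↦ C
    C ↦ B

A->BAA, B->C, C->B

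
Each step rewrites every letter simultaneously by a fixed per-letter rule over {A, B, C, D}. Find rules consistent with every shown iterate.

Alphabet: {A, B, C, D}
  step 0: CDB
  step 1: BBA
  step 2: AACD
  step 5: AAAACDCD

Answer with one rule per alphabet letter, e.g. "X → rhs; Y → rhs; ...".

A->CD, B->A, C->B, D->B

  step 1 ⇒ step 2: BBA ⇒ A·A·CD
    A ↦ CD
    B ↦ A
  step 0 ⇒ step 1: CDB ⇒ B·B·A
    C ↦ B
  step 0 ⇒ step 1: CDB ⇒ B·B·A
    D ↦ B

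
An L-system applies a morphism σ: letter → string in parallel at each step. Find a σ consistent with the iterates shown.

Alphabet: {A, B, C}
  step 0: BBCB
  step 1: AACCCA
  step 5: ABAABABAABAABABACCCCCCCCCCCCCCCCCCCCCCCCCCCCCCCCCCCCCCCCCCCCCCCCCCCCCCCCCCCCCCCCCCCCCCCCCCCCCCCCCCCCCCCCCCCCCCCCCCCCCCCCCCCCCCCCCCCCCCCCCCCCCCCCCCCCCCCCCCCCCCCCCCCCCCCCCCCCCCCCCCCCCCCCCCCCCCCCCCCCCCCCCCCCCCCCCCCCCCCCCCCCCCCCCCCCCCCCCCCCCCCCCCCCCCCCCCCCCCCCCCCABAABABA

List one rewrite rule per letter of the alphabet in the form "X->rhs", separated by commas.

  step 0 ⇒ step 1: BBCB ⇒ A·A·CCC·A
    B ↦ A
    C ↦ CCC
    A ↦ AB  (constrained at step 1)

A->AB, B->A, C->CCC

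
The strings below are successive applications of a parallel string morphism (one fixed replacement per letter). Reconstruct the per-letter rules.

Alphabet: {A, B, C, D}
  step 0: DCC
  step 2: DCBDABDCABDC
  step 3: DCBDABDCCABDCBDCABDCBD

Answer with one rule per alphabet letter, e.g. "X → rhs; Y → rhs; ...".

A->C, B->AB, C->BD, D->DC

  step 2 ⇒ step 3: DCBDABDCABDC ⇒ DC·BD·AB·DC·C·AB·DC·BD·C·AB·DC·BD
    A ↦ C
    B ↦ AB
    C ↦ BD
    D ↦ DC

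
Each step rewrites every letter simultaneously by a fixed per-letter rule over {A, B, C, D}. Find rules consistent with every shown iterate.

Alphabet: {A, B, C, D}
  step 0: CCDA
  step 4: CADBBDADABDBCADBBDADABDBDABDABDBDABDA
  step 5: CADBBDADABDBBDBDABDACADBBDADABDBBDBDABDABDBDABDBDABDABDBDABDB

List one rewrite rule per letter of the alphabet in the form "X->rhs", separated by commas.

  step 4 ⇒ step 5: CADBBDADABDBCADBBDADABDBDABDABDBDABDA ⇒ CA·DB·B·DA·DA·B·DB·B·DB·DA·B·DA·CA·DB·B·DA·DA·B·DB·B·DB·DA·B·DA·B·DB·DA·B·DB·DA·B·DA·B·DB·DA·B·DB
    A ↦ DB
    B ↦ DA
    C ↦ CA
    D ↦ B

A->DB, B->DA, C->CA, D->B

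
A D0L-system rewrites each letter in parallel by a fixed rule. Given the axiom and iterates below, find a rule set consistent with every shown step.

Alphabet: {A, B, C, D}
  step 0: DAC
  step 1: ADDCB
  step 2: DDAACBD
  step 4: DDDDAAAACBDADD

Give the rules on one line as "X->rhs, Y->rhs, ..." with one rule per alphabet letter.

A->DD, B->D, C->CB, D->A

  step 1 ⇒ step 2: ADDCB ⇒ DD·A·A·CB·D
    A ↦ DD
    B ↦ D
    C ↦ CB
    D ↦ A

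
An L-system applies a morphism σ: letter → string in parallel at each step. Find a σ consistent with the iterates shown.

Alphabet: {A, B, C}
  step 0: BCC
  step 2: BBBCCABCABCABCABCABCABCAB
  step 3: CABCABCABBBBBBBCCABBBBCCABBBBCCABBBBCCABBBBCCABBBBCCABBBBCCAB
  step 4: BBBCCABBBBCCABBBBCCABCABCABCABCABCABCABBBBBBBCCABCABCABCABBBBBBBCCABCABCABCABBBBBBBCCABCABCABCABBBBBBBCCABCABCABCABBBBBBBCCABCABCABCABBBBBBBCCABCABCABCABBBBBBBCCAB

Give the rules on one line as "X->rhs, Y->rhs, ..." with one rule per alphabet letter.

  step 3 ⇒ step 4: CABCABCABBBBBBBCCABBBBCCABBBBCCABBBBCCABBBBCCABBBBCCABBBBCCAB ⇒ BBB·C·CAB·BBB·C·CAB·BBB·C·CAB·CAB·CAB·CAB·CAB·CAB·CAB·BBB·BBB·C·CAB·CAB·CAB·CAB·BBB·BBB·C·CAB·CAB·CAB·CAB·BBB·BBB·C·CAB·CAB·CAB·CAB·BBB·BBB·C·CAB·CAB·CAB·CAB·BBB·BBB·C·CAB·CAB·CAB·CAB·BBB·BBB·C·CAB·CAB·CAB·CAB·BBB·BBB·C·CAB
    A ↦ C
    B ↦ CAB
    C ↦ BBB

A->C, B->CAB, C->BBB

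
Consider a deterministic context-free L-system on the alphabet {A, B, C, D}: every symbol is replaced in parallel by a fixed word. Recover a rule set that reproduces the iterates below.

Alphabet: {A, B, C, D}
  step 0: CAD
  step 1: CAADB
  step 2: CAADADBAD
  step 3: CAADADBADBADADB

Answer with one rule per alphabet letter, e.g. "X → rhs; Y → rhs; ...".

A->AD, B->AD, C->CA, D->B

  step 2 ⇒ step 3: CAADADBAD ⇒ CA·AD·AD·B·AD·B·AD·AD·B
    A ↦ AD
    B ↦ AD
    C ↦ CA
    D ↦ B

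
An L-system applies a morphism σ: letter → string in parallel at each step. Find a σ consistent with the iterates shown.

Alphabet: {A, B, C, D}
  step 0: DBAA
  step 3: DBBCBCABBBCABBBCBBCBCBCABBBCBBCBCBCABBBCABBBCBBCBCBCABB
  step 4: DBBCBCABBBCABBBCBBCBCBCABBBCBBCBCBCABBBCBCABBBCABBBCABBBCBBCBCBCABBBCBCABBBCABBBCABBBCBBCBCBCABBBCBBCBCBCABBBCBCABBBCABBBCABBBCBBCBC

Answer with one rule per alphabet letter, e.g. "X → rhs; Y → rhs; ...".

  step 3 ⇒ step 4: DBBCBCABBBCABBBCBBCBCBCABBBCBBCBCBCABBBCABBBCBBCBCBCABB ⇒ DB·BC·BC·ABB·BC·ABB·BCB·BC·BC·BC·ABB·BCB·BC·BC·BC·ABB·BC·BC·ABB·BC·ABB·BC·ABB·BCB·BC·BC·BC·ABB·BC·BC·ABB·BC·ABB·BC·ABB·BCB·BC·BC·BC·ABB·BCB·BC·BC·BC·ABB·BC·BC·ABB·BC·ABB·BC·ABB·BCB·BC·BC
    A ↦ BCB
    B ↦ BC
    C ↦ ABB
    D ↦ DB

A->BCB, B->BC, C->ABB, D->DB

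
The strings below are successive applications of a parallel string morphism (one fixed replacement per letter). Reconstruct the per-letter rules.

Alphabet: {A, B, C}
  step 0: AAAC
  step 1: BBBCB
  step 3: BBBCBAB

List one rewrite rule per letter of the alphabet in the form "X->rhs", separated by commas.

A->B, B->A, C->CB

  step 0 ⇒ step 1: AAAC ⇒ B·B·B·CB
    A ↦ B
    C ↦ CB
    B ↦ A  (constrained at step 1)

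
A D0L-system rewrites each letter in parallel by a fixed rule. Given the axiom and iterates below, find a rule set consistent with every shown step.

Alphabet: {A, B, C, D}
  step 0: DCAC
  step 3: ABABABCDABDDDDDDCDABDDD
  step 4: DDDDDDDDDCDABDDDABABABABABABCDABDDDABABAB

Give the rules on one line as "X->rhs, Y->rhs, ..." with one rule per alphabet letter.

  step 3 ⇒ step 4: ABABABCDABDDDDDDCDABDDD ⇒ D·DD·D·DD·D·DD·CD·AB·D·DD·AB·AB·AB·AB·AB·AB·CD·AB·D·DD·AB·AB·AB
    A ↦ D
    B ↦ DD
    C ↦ CD
    D ↦ AB

A->D, B->DD, C->CD, D->AB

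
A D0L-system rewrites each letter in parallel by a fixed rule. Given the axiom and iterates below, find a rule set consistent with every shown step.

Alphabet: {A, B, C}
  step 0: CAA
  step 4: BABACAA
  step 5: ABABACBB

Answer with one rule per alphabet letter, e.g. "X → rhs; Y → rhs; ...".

  step 4 ⇒ step 5: BABACAA ⇒ A·B·A·B·AC·B·B
    A ↦ B
    B ↦ A
    C ↦ AC

A->B, B->A, C->AC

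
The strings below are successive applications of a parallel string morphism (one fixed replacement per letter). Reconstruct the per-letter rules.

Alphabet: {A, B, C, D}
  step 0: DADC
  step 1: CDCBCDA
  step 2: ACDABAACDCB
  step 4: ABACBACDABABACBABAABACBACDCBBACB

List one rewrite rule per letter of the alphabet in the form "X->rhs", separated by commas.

A->CB, B->BA, C->A, D->CD

  step 1 ⇒ step 2: CDCBCDA ⇒ A·CD·A·BA·A·CD·CB
    A ↦ CB
    B ↦ BA
    C ↦ A
    D ↦ CD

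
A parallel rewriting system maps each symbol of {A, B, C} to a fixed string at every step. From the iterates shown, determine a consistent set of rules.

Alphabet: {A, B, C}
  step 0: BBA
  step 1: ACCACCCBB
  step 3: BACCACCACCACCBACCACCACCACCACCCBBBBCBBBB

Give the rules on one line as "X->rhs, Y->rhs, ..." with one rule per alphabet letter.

  step 0 ⇒ step 1: BBA ⇒ ACC·ACC·CBB
    A ↦ CBB
    B ↦ ACC
    C ↦ B  (constrained at step 1)

A->CBB, B->ACC, C->B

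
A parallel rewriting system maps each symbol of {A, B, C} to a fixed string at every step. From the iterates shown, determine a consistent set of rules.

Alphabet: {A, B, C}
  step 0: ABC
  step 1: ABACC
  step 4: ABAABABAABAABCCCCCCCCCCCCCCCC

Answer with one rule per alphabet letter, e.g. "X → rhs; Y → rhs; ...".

  step 0 ⇒ step 1: ABC ⇒ AB·A·CC
    A ↦ AB
    B ↦ A
    C ↦ CC

A->AB, B->A, C->CC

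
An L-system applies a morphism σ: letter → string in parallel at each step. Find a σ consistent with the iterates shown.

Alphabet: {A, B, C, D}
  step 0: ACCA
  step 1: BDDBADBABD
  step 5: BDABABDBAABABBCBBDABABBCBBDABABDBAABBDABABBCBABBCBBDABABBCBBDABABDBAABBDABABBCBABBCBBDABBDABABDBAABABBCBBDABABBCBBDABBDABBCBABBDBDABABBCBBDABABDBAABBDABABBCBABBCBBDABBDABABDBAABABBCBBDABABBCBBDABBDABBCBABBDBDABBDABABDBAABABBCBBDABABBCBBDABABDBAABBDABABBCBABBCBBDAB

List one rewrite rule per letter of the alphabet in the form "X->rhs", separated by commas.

  step 0 ⇒ step 1: ACCA ⇒ BD·DBA·DBA·BD
    A ↦ BD
    C ↦ DBA
    B ↦ AB  (constrained at step 1)
    D ↦ BCB  (constrained at step 1)

A->BD, B->AB, C->DBA, D->BCB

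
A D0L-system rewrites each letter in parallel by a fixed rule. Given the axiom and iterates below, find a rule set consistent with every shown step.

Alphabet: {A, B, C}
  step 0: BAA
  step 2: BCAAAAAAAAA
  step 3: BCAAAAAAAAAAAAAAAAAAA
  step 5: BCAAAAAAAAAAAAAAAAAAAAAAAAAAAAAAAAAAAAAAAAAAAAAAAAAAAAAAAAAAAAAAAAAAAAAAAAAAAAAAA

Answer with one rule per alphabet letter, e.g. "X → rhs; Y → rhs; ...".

A->AA, B->BC, C->A

  step 2 ⇒ step 3: BCAAAAAAAAA ⇒ BC·A·AA·AA·AA·AA·AA·AA·AA·AA·AA
    A ↦ AA
    B ↦ BC
    C ↦ A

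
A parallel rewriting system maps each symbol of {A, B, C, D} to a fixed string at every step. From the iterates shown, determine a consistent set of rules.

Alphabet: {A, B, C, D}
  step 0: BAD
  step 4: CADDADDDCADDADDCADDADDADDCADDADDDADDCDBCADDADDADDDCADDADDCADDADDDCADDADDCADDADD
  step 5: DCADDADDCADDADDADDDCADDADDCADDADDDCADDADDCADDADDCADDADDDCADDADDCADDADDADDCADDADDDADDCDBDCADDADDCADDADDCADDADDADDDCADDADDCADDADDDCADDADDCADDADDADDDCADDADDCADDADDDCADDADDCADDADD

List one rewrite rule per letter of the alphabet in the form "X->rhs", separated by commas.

  step 4 ⇒ step 5: CADDADDDCADDADDCADDADDADDCADDADDDADDCDBCADDADDADDDCADDADDCADDADDDCADDADDCADDADD ⇒ D·C·ADD·ADD·C·ADD·ADD·ADD·D·C·ADD·ADD·C·ADD·ADD·D·C·ADD·ADD·C·ADD·ADD·C·ADD·ADD·D·C·ADD·ADD·C·ADD·ADD·ADD·C·ADD·ADD·D·ADD·CDB·D·C·ADD·ADD·C·ADD·ADD·C·ADD·ADD·ADD·D·C·ADD·ADD·C·ADD·ADD·D·C·ADD·ADD·C·ADD·ADD·ADD·D·C·ADD·ADD·C·ADD·ADD·D·C·ADD·ADD·C·ADD·ADD
    A ↦ C
    B ↦ CDB
    C ↦ D
    D ↦ ADD

A->C, B->CDB, C->D, D->ADD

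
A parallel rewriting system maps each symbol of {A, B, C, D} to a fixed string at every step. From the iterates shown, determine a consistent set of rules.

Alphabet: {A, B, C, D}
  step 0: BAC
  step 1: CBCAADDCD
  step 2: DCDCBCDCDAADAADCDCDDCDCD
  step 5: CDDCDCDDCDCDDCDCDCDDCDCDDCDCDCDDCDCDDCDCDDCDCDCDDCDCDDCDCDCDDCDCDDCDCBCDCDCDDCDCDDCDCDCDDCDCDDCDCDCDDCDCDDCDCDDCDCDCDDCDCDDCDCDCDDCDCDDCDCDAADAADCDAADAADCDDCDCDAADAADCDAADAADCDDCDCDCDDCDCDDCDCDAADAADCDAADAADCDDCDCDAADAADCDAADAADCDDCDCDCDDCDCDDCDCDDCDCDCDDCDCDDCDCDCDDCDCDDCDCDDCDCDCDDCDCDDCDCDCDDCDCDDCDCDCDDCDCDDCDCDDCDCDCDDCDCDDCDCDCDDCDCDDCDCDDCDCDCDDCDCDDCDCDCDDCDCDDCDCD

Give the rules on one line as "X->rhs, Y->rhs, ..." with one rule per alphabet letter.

  step 1 ⇒ step 2: CBCAADDCD ⇒ DCD·CBC·DCD·AAD·AAD·CD·CD·DCD·CD
    A ↦ AAD
    B ↦ CBC
    C ↦ DCD
    D ↦ CD

A->AAD, B->CBC, C->DCD, D->CD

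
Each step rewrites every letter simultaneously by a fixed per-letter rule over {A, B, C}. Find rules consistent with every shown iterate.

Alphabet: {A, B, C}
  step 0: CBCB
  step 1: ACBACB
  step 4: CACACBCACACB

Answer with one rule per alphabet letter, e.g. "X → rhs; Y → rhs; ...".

  step 0 ⇒ step 1: CBCB ⇒ A·CB·A·CB
    B ↦ CB
    C ↦ A
    A ↦ C  (constrained at step 1)

A->C, B->CB, C->A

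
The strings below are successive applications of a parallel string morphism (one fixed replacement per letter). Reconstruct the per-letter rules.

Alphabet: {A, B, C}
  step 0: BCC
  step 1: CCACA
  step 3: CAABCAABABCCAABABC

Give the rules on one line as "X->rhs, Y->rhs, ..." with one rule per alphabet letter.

A->AB, B->C, C->CA

  step 0 ⇒ step 1: BCC ⇒ C·CA·CA
    B ↦ C
    C ↦ CA
    A ↦ AB  (constrained at step 1)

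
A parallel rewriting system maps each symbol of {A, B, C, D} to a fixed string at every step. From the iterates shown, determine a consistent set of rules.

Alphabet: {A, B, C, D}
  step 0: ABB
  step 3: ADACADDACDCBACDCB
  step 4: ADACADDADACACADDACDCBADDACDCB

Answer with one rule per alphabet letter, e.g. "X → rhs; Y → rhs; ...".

  step 3 ⇒ step 4: ADACADDACDCBACDCB ⇒ AD·AC·AD·D·AD·AC·AC·AD·D·AC·D·CB·AD·D·AC·D·CB
    A ↦ AD
    B ↦ CB
    C ↦ D
    D ↦ AC

A->AD, B->CB, C->D, D->AC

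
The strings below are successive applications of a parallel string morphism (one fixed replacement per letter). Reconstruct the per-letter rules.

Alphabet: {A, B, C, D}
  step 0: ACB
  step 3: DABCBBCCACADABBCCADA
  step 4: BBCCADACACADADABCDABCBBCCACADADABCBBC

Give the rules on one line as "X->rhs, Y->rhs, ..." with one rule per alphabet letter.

  step 3 ⇒ step 4: DABCBBCCACADABBCCADA ⇒ B·BC·CA·DA·CA·CA·DA·DA·BC·DA·BC·B·BC·CA·CA·DA·DA·BC·B·BC
    A ↦ BC
    B ↦ CA
    C ↦ DA
    D ↦ B

A->BC, B->CA, C->DA, D->B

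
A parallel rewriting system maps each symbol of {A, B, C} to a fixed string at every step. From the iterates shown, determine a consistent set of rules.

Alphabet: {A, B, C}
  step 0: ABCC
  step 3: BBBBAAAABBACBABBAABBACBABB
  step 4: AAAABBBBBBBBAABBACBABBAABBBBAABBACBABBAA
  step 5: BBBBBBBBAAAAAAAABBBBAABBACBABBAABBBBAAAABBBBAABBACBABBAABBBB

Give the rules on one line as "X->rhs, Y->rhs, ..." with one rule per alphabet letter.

  step 4 ⇒ step 5: AAAABBBBBBBBAABBACBABBAABBBBAABBACBABBAA ⇒ BB·BB·BB·BB·A·A·A·A·A·A·A·A·BB·BB·A·A·BB·ACB·A·BB·A·A·BB·BB·A·A·A·A·BB·BB·A·A·BB·ACB·A·BB·A·A·BB·BB
    A ↦ BB
    B ↦ A
    C ↦ ACB

A->BB, B->A, C->ACB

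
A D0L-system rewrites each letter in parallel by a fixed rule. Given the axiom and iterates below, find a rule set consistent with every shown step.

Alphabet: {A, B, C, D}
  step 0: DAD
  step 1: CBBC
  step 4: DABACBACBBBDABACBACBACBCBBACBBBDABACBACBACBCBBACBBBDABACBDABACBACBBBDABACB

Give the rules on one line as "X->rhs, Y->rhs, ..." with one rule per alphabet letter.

A->BB, B->ACB, C->DAB, D->C

  step 0 ⇒ step 1: DAD ⇒ C·BB·C
    A ↦ BB
    D ↦ C
    B ↦ ACB  (constrained at step 1)
    C ↦ DAB  (constrained at step 1)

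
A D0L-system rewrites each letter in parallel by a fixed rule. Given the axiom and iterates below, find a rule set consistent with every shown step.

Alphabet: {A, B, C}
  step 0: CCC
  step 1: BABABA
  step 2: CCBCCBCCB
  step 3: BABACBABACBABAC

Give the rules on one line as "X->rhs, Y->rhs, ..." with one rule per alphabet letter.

A->CB, B->C, C->BA

  step 2 ⇒ step 3: CCBCCBCCB ⇒ BA·BA·C·BA·BA·C·BA·BA·C
    B ↦ C
    C ↦ BA
  step 1 ⇒ step 2: BABABA ⇒ C·CB·C·CB·C·CB
    A ↦ CB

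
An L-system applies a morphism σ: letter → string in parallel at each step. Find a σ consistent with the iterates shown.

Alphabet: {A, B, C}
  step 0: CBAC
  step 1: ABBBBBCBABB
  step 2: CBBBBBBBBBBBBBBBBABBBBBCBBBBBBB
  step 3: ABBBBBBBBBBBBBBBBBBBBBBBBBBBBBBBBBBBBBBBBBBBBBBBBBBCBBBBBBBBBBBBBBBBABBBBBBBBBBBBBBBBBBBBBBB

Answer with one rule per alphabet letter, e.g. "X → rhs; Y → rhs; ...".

A->CB, B->BBB, C->ABB

  step 2 ⇒ step 3: CBBBBBBBBBBBBBBBBABBBBBCBBBBBBB ⇒ ABB·BBB·BBB·BBB·BBB·BBB·BBB·BBB·BBB·BBB·BBB·BBB·BBB·BBB·BBB·BBB·BBB·CB·BBB·BBB·BBB·BBB·BBB·ABB·BBB·BBB·BBB·BBB·BBB·BBB·BBB
    A ↦ CB
    B ↦ BBB
    C ↦ ABB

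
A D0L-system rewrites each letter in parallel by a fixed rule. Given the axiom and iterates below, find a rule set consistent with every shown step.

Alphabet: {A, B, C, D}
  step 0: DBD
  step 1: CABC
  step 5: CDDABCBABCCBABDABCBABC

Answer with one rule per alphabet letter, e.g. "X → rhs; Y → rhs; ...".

A->CB, B->AB, C->D, D->C

  step 0 ⇒ step 1: DBD ⇒ C·AB·C
    B ↦ AB
    D ↦ C
    A ↦ CB  (constrained at step 1)
    C ↦ D  (constrained at step 1)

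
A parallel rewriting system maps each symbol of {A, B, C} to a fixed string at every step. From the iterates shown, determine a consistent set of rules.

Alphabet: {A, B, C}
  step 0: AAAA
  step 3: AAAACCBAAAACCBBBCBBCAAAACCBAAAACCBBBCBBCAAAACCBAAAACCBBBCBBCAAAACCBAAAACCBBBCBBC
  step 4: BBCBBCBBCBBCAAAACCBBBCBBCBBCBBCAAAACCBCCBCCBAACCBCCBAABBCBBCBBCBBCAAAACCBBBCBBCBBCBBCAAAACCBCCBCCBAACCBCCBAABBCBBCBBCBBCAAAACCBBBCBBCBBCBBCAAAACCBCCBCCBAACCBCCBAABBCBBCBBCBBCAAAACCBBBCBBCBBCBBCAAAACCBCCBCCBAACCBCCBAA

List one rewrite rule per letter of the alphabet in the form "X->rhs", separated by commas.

  step 3 ⇒ step 4: AAAACCBAAAACCBBBCBBCAAAACCBAAAACCBBBCBBCAAAACCBAAAACCBBBCBBCAAAACCBAAAACCBBBCBBC ⇒ BBC·BBC·BBC·BBC·AA·AA·CCB·BBC·BBC·BBC·BBC·AA·AA·CCB·CCB·CCB·AA·CCB·CCB·AA·BBC·BBC·BBC·BBC·AA·AA·CCB·BBC·BBC·BBC·BBC·AA·AA·CCB·CCB·CCB·AA·CCB·CCB·AA·BBC·BBC·BBC·BBC·AA·AA·CCB·BBC·BBC·BBC·BBC·AA·AA·CCB·CCB·CCB·AA·CCB·CCB·AA·BBC·BBC·BBC·BBC·AA·AA·CCB·BBC·BBC·BBC·BBC·AA·AA·CCB·CCB·CCB·AA·CCB·CCB·AA
    A ↦ BBC
    B ↦ CCB
    C ↦ AA

A->BBC, B->CCB, C->AA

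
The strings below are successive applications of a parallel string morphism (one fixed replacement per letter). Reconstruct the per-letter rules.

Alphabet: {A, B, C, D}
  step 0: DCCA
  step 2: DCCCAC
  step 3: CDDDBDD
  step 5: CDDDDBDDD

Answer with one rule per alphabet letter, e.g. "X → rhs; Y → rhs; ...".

A->BD, B->CA, C->D, D->C

  step 2 ⇒ step 3: DCCCAC ⇒ C·D·D·D·BD·D
    A ↦ BD
    C ↦ D
    D ↦ C
    B ↦ CA  (constrained at step 3)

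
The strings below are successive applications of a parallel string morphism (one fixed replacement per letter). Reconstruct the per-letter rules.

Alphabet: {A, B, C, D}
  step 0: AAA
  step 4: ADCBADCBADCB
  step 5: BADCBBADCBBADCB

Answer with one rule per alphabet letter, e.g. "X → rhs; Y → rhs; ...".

A->B, B->CB, C->D, D->A

  step 4 ⇒ step 5: ADCBADCBADCB ⇒ B·A·D·CB·B·A·D·CB·B·A·D·CB
    A ↦ B
    B ↦ CB
    C ↦ D
    D ↦ A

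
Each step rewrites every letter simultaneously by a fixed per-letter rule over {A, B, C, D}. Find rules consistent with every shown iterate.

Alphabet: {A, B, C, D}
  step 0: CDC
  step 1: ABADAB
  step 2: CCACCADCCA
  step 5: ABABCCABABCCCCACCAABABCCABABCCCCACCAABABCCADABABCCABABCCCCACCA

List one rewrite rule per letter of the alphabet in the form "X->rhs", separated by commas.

  step 1 ⇒ step 2: ABADAB ⇒ CC·A·CC·AD·CC·A
    A ↦ CC
    B ↦ A
    D ↦ AD
  step 0 ⇒ step 1: CDC ⇒ AB·AD·AB
    C ↦ AB

A->CC, B->A, C->AB, D->AD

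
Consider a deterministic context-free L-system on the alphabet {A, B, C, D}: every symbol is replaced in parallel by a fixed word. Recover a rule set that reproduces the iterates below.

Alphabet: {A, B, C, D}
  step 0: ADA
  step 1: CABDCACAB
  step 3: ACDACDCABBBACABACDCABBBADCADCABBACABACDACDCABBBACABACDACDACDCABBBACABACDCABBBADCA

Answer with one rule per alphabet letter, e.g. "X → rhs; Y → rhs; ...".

  step 0 ⇒ step 1: ADA ⇒ CAB·DCA·CAB
    A ↦ CAB
    D ↦ DCA
    B ↦ ACD  (constrained at step 1)
    C ↦ BBA  (constrained at step 1)

A->CAB, B->ACD, C->BBA, D->DCA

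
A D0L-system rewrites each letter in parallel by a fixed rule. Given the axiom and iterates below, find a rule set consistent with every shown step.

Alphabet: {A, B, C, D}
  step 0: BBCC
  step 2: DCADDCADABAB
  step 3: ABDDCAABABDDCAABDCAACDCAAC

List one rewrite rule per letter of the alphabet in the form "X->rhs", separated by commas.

  step 2 ⇒ step 3: DCADDCADABAB ⇒ AB·D·DCA·AB·AB·D·DCA·AB·DCA·AC·DCA·AC
    A ↦ DCA
    B ↦ AC
    C ↦ D
    D ↦ AB

A->DCA, B->AC, C->D, D->AB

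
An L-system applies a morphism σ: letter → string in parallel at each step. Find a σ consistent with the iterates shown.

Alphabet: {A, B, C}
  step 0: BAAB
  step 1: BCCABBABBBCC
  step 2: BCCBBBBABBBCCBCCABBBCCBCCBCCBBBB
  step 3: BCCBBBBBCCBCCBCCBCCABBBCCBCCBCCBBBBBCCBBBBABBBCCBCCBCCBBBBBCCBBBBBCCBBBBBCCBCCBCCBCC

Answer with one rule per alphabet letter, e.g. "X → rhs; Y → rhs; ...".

A->ABB, B->BCC, C->BB

  step 2 ⇒ step 3: BCCBBBBABBBCCBCCABBBCCBCCBCCBBBB ⇒ BCC·BB·BB·BCC·BCC·BCC·BCC·ABB·BCC·BCC·BCC·BB·BB·BCC·BB·BB·ABB·BCC·BCC·BCC·BB·BB·BCC·BB·BB·BCC·BB·BB·BCC·BCC·BCC·BCC
    A ↦ ABB
    B ↦ BCC
    C ↦ BB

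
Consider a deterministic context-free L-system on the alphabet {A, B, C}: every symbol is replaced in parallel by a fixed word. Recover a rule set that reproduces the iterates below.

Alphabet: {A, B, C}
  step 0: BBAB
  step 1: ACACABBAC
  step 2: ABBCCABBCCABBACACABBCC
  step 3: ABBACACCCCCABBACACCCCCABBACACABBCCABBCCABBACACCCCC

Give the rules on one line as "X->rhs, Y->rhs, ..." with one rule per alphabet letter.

  step 2 ⇒ step 3: ABBCCABBCCABBACACABBCC ⇒ ABB·AC·AC·CC·CC·ABB·AC·AC·CC·CC·ABB·AC·AC·ABB·CC·ABB·CC·ABB·AC·AC·CC·CC
    A ↦ ABB
    B ↦ AC
    C ↦ CC

A->ABB, B->AC, C->CC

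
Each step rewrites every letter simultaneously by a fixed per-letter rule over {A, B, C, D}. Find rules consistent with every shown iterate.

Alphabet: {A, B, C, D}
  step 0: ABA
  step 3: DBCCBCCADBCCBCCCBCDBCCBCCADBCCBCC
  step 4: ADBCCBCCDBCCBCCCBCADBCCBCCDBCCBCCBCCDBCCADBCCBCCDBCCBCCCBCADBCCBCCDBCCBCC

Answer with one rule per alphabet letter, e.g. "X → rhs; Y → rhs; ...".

A->CBC, B->D, C->BCC, D->A

  step 3 ⇒ step 4: DBCCBCCADBCCBCCCBCDBCCBCCADBCCBCC ⇒ A·D·BCC·BCC·D·BCC·BCC·CBC·A·D·BCC·BCC·D·BCC·BCC·BCC·D·BCC·A·D·BCC·BCC·D·BCC·BCC·CBC·A·D·BCC·BCC·D·BCC·BCC
    A ↦ CBC
    B ↦ D
    C ↦ BCC
    D ↦ A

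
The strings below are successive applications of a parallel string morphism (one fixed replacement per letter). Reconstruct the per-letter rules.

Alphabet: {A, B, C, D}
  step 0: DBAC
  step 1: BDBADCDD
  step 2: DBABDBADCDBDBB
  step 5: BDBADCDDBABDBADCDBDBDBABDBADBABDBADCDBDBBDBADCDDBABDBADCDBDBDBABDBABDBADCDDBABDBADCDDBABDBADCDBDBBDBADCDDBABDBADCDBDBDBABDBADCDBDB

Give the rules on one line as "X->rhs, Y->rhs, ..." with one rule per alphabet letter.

  step 1 ⇒ step 2: BDBADCDD ⇒ DBA·B·DBA·DCD·B·D·B·B
    A ↦ DCD
    B ↦ DBA
    C ↦ D
    D ↦ B

A->DCD, B->DBA, C->D, D->B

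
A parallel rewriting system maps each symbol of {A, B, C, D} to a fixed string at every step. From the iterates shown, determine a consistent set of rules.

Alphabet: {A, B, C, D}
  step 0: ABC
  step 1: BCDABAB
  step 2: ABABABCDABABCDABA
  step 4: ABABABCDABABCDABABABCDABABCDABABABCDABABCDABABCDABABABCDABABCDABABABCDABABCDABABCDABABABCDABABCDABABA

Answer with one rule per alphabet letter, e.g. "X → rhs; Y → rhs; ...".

  step 1 ⇒ step 2: BCDABAB ⇒ ABA·B·A·BCD·ABA·BCD·ABA
    A ↦ BCD
    B ↦ ABA
    C ↦ B
    D ↦ A

A->BCD, B->ABA, C->B, D->A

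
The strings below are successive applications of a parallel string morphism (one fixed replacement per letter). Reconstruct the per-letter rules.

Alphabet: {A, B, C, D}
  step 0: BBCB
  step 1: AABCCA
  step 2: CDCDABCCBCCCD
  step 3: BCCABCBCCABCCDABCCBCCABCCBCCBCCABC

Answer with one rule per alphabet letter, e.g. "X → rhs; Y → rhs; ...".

A->CD, B->A, C->BCC, D->ABC

  step 2 ⇒ step 3: CDCDABCCBCCCD ⇒ BCC·ABC·BCC·ABC·CD·A·BCC·BCC·A·BCC·BCC·BCC·ABC
    A ↦ CD
    B ↦ A
    C ↦ BCC
    D ↦ ABC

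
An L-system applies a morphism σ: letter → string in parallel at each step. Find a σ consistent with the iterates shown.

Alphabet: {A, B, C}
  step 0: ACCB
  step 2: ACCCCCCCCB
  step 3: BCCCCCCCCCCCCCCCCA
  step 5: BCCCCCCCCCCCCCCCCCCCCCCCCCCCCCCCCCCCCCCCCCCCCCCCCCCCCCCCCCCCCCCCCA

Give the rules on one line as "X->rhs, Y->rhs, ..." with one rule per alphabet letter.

A->B, B->A, C->CC

  step 2 ⇒ step 3: ACCCCCCCCB ⇒ B·CC·CC·CC·CC·CC·CC·CC·CC·A
    A ↦ B
    B ↦ A
    C ↦ CC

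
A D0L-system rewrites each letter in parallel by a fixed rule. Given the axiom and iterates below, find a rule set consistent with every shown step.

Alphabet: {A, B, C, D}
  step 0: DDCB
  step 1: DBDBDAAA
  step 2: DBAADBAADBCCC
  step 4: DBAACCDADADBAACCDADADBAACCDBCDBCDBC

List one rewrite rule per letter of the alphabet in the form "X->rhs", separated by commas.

  step 1 ⇒ step 2: DBDBDAAA ⇒ DB·AA·DB·AA·DB·C·C·C
    A ↦ C
    B ↦ AA
    D ↦ DB
  step 0 ⇒ step 1: DDCB ⇒ DB·DB·DA·AA
    C ↦ DA

A->C, B->AA, C->DA, D->DB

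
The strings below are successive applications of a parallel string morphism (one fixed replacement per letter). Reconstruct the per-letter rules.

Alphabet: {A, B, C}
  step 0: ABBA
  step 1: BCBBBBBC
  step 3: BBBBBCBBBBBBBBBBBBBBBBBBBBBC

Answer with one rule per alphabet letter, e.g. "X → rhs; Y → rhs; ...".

  step 0 ⇒ step 1: ABBA ⇒ BC·BB·BB·BC
    A ↦ BC
    B ↦ BB
    C ↦ A  (constrained at step 1)

A->BC, B->BB, C->A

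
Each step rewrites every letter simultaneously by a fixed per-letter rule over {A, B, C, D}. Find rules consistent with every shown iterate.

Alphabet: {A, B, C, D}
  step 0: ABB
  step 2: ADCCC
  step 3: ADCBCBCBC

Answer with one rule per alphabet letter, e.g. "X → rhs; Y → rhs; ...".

A->AD, B->D, C->BC, D->C

  step 2 ⇒ step 3: ADCCC ⇒ AD·C·BC·BC·BC
    A ↦ AD
    C ↦ BC
    D ↦ C
    B ↦ D  (constrained at step 0)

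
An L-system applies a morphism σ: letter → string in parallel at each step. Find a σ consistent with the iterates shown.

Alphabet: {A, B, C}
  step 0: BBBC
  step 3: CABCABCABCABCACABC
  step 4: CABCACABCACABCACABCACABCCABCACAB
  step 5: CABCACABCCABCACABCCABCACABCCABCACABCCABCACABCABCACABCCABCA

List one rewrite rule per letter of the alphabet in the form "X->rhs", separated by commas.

A->C, B->A, C->CAB

  step 4 ⇒ step 5: CABCACABCACABCACABCACABCCABCACAB ⇒ CAB·C·A·CAB·C·CAB·C·A·CAB·C·CAB·C·A·CAB·C·CAB·C·A·CAB·C·CAB·C·A·CAB·CAB·C·A·CAB·C·CAB·C·A
    A ↦ C
    B ↦ A
    C ↦ CAB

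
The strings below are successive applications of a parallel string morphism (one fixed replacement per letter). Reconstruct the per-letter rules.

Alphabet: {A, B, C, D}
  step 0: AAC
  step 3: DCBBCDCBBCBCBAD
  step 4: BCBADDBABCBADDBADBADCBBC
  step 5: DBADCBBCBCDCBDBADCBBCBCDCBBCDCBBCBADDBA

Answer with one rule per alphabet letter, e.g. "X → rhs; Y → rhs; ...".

A->CB, B->D, C->BA, D->BC

  step 4 ⇒ step 5: BCBADDBABCBADDBADBADCBBC ⇒ D·BA·D·CB·BC·BC·D·CB·D·BA·D·CB·BC·BC·D·CB·BC·D·CB·BC·BA·D·D·BA
    A ↦ CB
    B ↦ D
    C ↦ BA
    D ↦ BC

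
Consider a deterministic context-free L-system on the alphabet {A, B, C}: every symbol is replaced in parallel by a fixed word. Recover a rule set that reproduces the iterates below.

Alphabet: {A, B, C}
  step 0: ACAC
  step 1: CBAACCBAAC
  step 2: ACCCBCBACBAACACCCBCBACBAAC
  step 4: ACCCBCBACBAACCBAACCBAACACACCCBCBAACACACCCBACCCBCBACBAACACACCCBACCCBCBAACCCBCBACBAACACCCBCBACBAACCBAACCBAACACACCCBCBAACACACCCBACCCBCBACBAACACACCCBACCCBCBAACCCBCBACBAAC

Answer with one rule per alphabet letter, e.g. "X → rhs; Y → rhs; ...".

  step 1 ⇒ step 2: CBAACCBAAC ⇒ AC·CCB·CBA·CBA·AC·AC·CCB·CBA·CBA·AC
    A ↦ CBA
    B ↦ CCB
    C ↦ AC

A->CBA, B->CCB, C->AC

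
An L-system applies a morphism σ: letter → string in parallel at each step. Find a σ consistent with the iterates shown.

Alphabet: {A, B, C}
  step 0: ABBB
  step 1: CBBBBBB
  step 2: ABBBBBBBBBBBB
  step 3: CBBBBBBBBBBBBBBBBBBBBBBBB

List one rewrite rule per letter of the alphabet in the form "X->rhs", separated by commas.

  step 2 ⇒ step 3: ABBBBBBBBBBBB ⇒ C·BB·BB·BB·BB·BB·BB·BB·BB·BB·BB·BB·BB
    A ↦ C
    B ↦ BB
  step 1 ⇒ step 2: CBBBBBB ⇒ A·BB·BB·BB·BB·BB·BB
    C ↦ A

A->C, B->BB, C->A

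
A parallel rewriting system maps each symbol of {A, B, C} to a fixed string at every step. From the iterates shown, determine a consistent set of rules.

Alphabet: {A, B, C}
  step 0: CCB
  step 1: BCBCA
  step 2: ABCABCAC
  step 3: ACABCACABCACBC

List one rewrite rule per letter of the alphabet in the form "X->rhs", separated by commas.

A->AC, B->A, C->BC

  step 2 ⇒ step 3: ABCABCAC ⇒ AC·A·BC·AC·A·BC·AC·BC
    A ↦ AC
    B ↦ A
    C ↦ BC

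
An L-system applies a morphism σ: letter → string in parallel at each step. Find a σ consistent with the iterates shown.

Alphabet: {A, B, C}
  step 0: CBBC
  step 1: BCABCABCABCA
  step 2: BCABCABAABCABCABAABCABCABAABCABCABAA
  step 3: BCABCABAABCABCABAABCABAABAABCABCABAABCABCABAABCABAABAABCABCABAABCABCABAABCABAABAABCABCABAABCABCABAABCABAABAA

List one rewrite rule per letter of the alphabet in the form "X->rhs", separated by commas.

A->BAA, B->BCA, C->BCA

  step 2 ⇒ step 3: BCABCABAABCABCABAABCABCABAABCABCABAA ⇒ BCA·BCA·BAA·BCA·BCA·BAA·BCA·BAA·BAA·BCA·BCA·BAA·BCA·BCA·BAA·BCA·BAA·BAA·BCA·BCA·BAA·BCA·BCA·BAA·BCA·BAA·BAA·BCA·BCA·BAA·BCA·BCA·BAA·BCA·BAA·BAA
    A ↦ BAA
    B ↦ BCA
    C ↦ BCA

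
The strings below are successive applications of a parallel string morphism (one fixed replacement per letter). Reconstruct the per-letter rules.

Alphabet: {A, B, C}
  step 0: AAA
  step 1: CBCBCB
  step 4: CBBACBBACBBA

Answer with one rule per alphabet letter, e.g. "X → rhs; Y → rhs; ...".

  step 0 ⇒ step 1: AAA ⇒ CB·CB·CB
    A ↦ CB
    B ↦ A  (constrained at step 1)
    C ↦ B  (constrained at step 1)

A->CB, B->A, C->B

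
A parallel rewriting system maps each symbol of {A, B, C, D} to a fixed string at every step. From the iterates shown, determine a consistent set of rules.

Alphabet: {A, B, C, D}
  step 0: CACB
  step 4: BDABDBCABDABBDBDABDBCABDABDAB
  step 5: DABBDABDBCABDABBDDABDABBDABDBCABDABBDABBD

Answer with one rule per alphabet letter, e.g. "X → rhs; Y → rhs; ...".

  step 4 ⇒ step 5: BDABDBCABDABBDBDABDBCABDABDAB ⇒ D·AB·B·D·AB·D·BCA·B·D·AB·B·D·D·AB·D·AB·B·D·AB·D·BCA·B·D·AB·B·D·AB·B·D
    A ↦ B
    B ↦ D
    C ↦ BCA
    D ↦ AB

A->B, B->D, C->BCA, D->AB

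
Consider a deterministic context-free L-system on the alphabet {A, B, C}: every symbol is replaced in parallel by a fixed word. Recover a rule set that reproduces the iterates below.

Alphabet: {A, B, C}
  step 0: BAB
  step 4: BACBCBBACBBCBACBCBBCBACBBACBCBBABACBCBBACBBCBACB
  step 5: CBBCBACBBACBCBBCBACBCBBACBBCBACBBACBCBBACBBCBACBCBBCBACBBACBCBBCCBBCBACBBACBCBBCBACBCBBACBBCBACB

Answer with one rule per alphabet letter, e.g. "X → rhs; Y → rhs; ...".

  step 4 ⇒ step 5: BACBCBBACBBCBACBCBBCBACBBACBCBBABACBCBBACBBCBACB ⇒ CB·BC·BA·CB·BA·CB·CB·BC·BA·CB·CB·BA·CB·BC·BA·CB·BA·CB·CB·BA·CB·BC·BA·CB·CB·BC·BA·CB·BA·CB·CB·BC·CB·BC·BA·CB·BA·CB·CB·BC·BA·CB·CB·BA·CB·BC·BA·CB
    A ↦ BC
    B ↦ CB
    C ↦ BA

A->BC, B->CB, C->BA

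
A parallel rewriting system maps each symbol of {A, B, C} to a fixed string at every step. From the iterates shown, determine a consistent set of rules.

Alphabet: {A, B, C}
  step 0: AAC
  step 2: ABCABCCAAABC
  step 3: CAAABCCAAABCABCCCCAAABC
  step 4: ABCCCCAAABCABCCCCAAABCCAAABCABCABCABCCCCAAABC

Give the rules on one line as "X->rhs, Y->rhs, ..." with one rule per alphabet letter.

A->C, B->AA, C->ABC

  step 3 ⇒ step 4: CAAABCCAAABCABCCCCAAABC ⇒ ABC·C·C·C·AA·ABC·ABC·C·C·C·AA·ABC·C·AA·ABC·ABC·ABC·ABC·C·C·C·AA·ABC
    A ↦ C
    B ↦ AA
    C ↦ ABC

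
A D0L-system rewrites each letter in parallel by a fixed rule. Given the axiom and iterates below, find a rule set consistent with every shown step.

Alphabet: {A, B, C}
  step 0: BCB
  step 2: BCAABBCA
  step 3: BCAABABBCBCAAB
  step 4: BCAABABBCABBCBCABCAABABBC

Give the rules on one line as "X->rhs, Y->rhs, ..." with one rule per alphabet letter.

A->AB, B->BC, C->A

  step 3 ⇒ step 4: BCAABABBCBCAAB ⇒ BC·A·AB·AB·BC·AB·BC·BC·A·BC·A·AB·AB·BC
    A ↦ AB
    B ↦ BC
    C ↦ A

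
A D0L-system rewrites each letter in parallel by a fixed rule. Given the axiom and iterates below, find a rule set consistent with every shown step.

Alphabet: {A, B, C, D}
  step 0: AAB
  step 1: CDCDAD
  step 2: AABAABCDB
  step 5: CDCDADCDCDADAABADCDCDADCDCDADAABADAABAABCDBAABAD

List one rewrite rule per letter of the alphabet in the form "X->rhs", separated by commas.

  step 1 ⇒ step 2: CDCDAD ⇒ AA·B·AA·B·CD·B
    A ↦ CD
    C ↦ AA
    D ↦ B
  step 0 ⇒ step 1: AAB ⇒ CD·CD·AD
    B ↦ AD

A->CD, B->AD, C->AA, D->B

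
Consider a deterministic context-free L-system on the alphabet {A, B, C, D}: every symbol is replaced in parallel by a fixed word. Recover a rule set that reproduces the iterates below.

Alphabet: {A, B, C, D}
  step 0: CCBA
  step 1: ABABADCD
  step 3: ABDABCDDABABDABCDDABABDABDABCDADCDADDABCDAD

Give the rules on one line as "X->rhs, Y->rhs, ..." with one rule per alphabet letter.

A->CD, B->AD, C->AB, D->DAB

  step 0 ⇒ step 1: CCBA ⇒ AB·AB·AD·CD
    A ↦ CD
    B ↦ AD
    C ↦ AB
    D ↦ DAB  (constrained at step 1)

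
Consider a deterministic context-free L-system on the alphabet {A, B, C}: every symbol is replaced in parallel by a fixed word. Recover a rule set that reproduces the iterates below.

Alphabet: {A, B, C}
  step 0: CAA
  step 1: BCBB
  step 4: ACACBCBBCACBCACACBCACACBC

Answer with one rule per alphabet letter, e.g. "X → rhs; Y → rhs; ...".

  step 0 ⇒ step 1: CAA ⇒ BC·B·B
    A ↦ B
    C ↦ BC
    B ↦ AC  (constrained at step 1)

A->B, B->AC, C->BC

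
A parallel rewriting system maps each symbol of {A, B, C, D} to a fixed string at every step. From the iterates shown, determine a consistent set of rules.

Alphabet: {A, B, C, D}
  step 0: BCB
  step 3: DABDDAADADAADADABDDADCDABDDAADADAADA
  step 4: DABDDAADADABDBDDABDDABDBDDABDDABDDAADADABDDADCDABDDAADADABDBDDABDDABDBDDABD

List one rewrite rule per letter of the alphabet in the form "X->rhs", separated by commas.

A->BD, B->DAA, C->DC, D->DA

  step 3 ⇒ step 4: DABDDAADADAADADABDDADCDABDDAADADAADA ⇒ DA·BD·DAA·DA·DA·BD·BD·DA·BD·DA·BD·BD·DA·BD·DA·BD·DAA·DA·DA·BD·DA·DC·DA·BD·DAA·DA·DA·BD·BD·DA·BD·DA·BD·BD·DA·BD
    A ↦ BD
    B ↦ DAA
    C ↦ DC
    D ↦ DA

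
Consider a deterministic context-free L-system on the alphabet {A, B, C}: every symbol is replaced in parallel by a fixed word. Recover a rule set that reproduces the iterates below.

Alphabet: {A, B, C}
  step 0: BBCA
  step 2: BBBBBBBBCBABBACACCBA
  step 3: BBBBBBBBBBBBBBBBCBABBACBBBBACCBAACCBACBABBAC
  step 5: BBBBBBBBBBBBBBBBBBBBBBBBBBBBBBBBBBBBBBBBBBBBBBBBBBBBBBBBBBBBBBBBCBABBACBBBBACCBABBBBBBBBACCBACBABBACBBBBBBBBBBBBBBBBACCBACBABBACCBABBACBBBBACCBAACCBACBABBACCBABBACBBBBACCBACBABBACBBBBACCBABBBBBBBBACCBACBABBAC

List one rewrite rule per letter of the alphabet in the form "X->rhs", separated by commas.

A->AC, B->BB, C->CBA

  step 2 ⇒ step 3: BBBBBBBBCBABBACACCBA ⇒ BB·BB·BB·BB·BB·BB·BB·BB·CBA·BB·AC·BB·BB·AC·CBA·AC·CBA·CBA·BB·AC
    A ↦ AC
    B ↦ BB
    C ↦ CBA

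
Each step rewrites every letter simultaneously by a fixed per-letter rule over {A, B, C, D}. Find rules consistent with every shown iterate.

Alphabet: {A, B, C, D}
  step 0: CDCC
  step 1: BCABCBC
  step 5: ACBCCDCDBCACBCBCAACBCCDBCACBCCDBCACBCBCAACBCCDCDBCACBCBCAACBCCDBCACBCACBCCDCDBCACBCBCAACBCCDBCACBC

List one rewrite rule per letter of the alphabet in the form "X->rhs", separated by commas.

A->CD, B->AC, C->BC, D->A

  step 0 ⇒ step 1: CDCC ⇒ BC·A·BC·BC
    C ↦ BC
    D ↦ A
    A ↦ CD  (constrained at step 1)
    B ↦ AC  (constrained at step 1)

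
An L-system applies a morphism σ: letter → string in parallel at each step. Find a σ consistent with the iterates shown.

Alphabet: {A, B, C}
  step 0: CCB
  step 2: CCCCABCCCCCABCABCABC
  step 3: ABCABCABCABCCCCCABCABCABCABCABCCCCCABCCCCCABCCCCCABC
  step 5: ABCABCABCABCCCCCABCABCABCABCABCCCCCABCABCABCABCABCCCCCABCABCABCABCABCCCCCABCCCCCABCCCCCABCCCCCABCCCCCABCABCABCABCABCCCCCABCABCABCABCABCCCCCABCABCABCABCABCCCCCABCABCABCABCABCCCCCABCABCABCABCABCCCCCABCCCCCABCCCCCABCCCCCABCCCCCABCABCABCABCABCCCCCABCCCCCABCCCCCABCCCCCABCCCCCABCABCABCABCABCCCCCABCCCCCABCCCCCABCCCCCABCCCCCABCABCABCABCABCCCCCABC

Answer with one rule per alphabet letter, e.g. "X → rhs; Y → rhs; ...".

A->CC, B->CC, C->ABC

  step 2 ⇒ step 3: CCCCABCCCCCABCABCABC ⇒ ABC·ABC·ABC·ABC·CC·CC·ABC·ABC·ABC·ABC·ABC·CC·CC·ABC·CC·CC·ABC·CC·CC·ABC
    A ↦ CC
    B ↦ CC
    C ↦ ABC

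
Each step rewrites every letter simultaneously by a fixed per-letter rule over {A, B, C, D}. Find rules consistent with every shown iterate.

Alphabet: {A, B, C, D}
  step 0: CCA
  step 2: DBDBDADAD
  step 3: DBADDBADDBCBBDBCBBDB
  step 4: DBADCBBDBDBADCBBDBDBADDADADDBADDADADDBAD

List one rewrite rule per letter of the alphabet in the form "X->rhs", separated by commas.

A->CBB, B->AD, C->D, D->DB

  step 3 ⇒ step 4: DBADDBADDBCBBDBCBBDB ⇒ DB·AD·CBB·DB·DB·AD·CBB·DB·DB·AD·D·AD·AD·DB·AD·D·AD·AD·DB·AD
    A ↦ CBB
    B ↦ AD
    C ↦ D
    D ↦ DB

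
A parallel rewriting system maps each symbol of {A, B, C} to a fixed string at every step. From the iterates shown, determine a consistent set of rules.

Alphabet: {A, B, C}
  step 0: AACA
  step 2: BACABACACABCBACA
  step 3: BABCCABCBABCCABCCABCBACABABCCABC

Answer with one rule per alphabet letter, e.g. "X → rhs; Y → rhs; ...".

  step 2 ⇒ step 3: BACABACACABCBACA ⇒ BA·BC·CA·BC·BA·BC·CA·BC·CA·BC·BA·CA·BA·BC·CA·BC
    A ↦ BC
    B ↦ BA
    C ↦ CA

A->BC, B->BA, C->CA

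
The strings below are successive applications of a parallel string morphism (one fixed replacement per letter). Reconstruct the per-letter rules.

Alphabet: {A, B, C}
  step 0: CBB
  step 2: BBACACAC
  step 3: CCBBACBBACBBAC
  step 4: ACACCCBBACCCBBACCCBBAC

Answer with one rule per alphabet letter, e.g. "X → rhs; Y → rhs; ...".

  step 3 ⇒ step 4: CCBBACBBACBBAC ⇒ AC·AC·C·C·BB·AC·C·C·BB·AC·C·C·BB·AC
    A ↦ BB
    B ↦ C
    C ↦ AC

A->BB, B->C, C->AC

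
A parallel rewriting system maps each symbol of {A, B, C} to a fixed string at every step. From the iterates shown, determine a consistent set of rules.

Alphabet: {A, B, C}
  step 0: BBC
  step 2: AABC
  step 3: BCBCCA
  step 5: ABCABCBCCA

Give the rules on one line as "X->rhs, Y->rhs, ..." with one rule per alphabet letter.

  step 2 ⇒ step 3: AABC ⇒ BC·BC·C·A
    A ↦ BC
    B ↦ C
    C ↦ A

A->BC, B->C, C->A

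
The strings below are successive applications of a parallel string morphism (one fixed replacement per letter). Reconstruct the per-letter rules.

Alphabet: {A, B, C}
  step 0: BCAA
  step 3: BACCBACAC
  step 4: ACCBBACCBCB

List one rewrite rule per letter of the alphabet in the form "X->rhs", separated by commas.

A->C, B->AC, C->B

  step 3 ⇒ step 4: BACCBACAC ⇒ AC·C·B·B·AC·C·B·C·B
    A ↦ C
    B ↦ AC
    C ↦ B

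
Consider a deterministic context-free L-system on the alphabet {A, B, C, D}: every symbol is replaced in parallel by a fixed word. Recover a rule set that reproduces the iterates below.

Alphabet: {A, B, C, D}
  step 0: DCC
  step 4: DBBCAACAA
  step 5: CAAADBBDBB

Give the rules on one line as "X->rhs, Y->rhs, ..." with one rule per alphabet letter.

A->B, B->A, C->D, D->CA

  step 4 ⇒ step 5: DBBCAACAA ⇒ CA·A·A·D·B·B·D·B·B
    A ↦ B
    B ↦ A
    C ↦ D
    D ↦ CA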